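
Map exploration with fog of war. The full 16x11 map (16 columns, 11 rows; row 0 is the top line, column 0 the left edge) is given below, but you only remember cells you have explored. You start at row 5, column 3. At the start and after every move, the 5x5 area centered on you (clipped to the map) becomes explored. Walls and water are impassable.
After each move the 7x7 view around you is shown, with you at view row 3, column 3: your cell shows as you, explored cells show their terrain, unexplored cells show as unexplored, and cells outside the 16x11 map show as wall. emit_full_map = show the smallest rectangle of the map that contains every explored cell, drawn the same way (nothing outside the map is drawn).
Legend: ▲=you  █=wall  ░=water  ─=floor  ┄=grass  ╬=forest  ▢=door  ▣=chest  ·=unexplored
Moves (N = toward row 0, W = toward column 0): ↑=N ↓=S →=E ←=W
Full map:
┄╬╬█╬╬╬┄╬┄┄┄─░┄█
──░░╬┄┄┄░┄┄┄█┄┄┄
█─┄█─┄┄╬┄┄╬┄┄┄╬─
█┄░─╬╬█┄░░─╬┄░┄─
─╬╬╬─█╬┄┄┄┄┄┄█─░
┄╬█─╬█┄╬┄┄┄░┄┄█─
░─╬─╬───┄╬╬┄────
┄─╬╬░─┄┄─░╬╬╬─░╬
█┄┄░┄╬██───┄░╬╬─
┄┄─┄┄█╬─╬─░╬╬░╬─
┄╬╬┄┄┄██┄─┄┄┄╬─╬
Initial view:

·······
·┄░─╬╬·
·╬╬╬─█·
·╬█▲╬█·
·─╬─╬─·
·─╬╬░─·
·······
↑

·······
·─┄█─┄·
·┄░─╬╬·
·╬╬▲─█·
·╬█─╬█·
·─╬─╬─·
·─╬╬░─·

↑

·······
·─░░╬┄·
·─┄█─┄·
·┄░▲╬╬·
·╬╬╬─█·
·╬█─╬█·
·─╬─╬─·

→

·······
─░░╬┄┄·
─┄█─┄┄·
┄░─▲╬█·
╬╬╬─█╬·
╬█─╬█┄·
─╬─╬─··

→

·······
░░╬┄┄┄·
┄█─┄┄╬·
░─╬▲█┄·
╬╬─█╬┄·
█─╬█┄╬·
╬─╬─···

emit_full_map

─░░╬┄┄┄
─┄█─┄┄╬
┄░─╬▲█┄
╬╬╬─█╬┄
╬█─╬█┄╬
─╬─╬─··
─╬╬░─··

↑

███████
·█╬╬╬┄·
░░╬┄┄┄·
┄█─▲┄╬·
░─╬╬█┄·
╬╬─█╬┄·
█─╬█┄╬·

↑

███████
███████
·█╬╬╬┄·
░░╬▲┄┄·
┄█─┄┄╬·
░─╬╬█┄·
╬╬─█╬┄·

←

███████
███████
·╬█╬╬╬┄
─░░▲┄┄┄
─┄█─┄┄╬
┄░─╬╬█┄
╬╬╬─█╬┄

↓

███████
·╬█╬╬╬┄
─░░╬┄┄┄
─┄█▲┄┄╬
┄░─╬╬█┄
╬╬╬─█╬┄
╬█─╬█┄╬

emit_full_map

·╬█╬╬╬┄
─░░╬┄┄┄
─┄█▲┄┄╬
┄░─╬╬█┄
╬╬╬─█╬┄
╬█─╬█┄╬
─╬─╬─··
─╬╬░─··


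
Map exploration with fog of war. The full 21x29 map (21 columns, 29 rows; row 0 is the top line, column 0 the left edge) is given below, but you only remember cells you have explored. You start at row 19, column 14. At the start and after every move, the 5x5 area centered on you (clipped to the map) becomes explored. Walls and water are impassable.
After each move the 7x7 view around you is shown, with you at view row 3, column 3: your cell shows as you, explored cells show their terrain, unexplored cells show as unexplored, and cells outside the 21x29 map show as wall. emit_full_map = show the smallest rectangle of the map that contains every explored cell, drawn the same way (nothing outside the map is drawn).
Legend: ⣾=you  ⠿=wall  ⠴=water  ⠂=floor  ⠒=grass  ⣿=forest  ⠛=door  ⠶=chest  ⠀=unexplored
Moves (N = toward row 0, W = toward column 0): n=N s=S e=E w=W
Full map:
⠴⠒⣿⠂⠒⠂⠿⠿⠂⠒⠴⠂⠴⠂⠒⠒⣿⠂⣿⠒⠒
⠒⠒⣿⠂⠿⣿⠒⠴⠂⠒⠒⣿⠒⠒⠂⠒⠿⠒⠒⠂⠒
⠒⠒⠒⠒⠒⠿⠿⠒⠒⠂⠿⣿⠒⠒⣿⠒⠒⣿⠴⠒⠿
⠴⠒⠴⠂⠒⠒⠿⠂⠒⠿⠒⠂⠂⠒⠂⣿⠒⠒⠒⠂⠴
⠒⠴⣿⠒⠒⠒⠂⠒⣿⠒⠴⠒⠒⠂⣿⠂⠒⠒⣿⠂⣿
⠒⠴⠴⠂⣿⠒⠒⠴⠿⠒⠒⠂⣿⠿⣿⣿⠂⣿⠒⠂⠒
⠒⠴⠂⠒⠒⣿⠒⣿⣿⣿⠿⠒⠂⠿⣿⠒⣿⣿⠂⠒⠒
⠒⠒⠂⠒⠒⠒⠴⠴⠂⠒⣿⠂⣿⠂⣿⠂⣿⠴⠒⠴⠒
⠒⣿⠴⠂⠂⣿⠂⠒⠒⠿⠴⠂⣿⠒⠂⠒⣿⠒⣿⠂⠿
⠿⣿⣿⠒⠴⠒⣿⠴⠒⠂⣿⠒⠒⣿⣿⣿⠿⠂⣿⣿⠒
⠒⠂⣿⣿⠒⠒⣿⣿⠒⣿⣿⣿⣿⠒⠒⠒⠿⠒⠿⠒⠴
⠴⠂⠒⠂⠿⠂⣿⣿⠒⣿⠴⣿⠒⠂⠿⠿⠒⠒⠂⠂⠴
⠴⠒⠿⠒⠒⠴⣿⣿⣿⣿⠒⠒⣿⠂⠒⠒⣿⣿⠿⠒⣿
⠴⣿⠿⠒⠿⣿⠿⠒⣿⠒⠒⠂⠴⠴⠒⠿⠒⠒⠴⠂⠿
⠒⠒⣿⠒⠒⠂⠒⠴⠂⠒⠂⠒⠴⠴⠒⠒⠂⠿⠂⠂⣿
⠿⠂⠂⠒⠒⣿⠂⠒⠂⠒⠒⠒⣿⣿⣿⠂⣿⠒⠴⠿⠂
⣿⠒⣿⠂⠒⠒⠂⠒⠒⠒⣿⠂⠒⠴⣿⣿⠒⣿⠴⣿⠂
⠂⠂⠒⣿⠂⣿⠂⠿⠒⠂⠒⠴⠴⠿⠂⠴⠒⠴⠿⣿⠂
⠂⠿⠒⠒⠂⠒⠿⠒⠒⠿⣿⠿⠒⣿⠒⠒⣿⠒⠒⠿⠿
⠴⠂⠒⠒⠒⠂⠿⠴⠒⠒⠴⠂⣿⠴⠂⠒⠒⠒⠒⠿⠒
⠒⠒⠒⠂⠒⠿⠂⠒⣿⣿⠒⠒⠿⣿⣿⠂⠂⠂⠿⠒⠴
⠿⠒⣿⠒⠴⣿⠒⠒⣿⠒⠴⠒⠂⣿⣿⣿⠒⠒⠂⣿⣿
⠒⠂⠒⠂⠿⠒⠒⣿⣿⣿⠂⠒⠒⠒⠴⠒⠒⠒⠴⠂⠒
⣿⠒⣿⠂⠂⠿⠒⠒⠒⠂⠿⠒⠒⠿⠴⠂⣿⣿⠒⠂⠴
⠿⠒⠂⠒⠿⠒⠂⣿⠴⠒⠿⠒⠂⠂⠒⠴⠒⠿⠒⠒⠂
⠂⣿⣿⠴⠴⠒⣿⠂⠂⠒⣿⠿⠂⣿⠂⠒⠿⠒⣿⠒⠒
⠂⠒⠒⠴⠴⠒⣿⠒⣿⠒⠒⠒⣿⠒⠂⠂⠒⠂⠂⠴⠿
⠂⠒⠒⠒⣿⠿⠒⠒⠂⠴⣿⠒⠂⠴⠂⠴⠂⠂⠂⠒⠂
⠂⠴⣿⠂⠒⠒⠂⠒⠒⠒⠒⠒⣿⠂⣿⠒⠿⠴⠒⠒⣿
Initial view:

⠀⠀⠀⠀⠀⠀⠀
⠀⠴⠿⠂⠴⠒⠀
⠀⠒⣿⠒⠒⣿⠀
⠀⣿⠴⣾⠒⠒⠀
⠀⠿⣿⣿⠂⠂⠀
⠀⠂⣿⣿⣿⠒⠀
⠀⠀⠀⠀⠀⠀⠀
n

⠀⠀⠀⠀⠀⠀⠀
⠀⠒⠴⣿⣿⠒⠀
⠀⠴⠿⠂⠴⠒⠀
⠀⠒⣿⣾⠒⣿⠀
⠀⣿⠴⠂⠒⠒⠀
⠀⠿⣿⣿⠂⠂⠀
⠀⠂⣿⣿⣿⠒⠀

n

⠀⠀⠀⠀⠀⠀⠀
⠀⣿⣿⣿⠂⣿⠀
⠀⠒⠴⣿⣿⠒⠀
⠀⠴⠿⣾⠴⠒⠀
⠀⠒⣿⠒⠒⣿⠀
⠀⣿⠴⠂⠒⠒⠀
⠀⠿⣿⣿⠂⠂⠀

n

⠀⠀⠀⠀⠀⠀⠀
⠀⠴⠴⠒⠒⠂⠀
⠀⣿⣿⣿⠂⣿⠀
⠀⠒⠴⣾⣿⠒⠀
⠀⠴⠿⠂⠴⠒⠀
⠀⠒⣿⠒⠒⣿⠀
⠀⣿⠴⠂⠒⠒⠀

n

⠀⠀⠀⠀⠀⠀⠀
⠀⠴⠴⠒⠿⠒⠀
⠀⠴⠴⠒⠒⠂⠀
⠀⣿⣿⣾⠂⣿⠀
⠀⠒⠴⣿⣿⠒⠀
⠀⠴⠿⠂⠴⠒⠀
⠀⠒⣿⠒⠒⣿⠀

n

⠀⠀⠀⠀⠀⠀⠀
⠀⣿⠂⠒⠒⣿⠀
⠀⠴⠴⠒⠿⠒⠀
⠀⠴⠴⣾⠒⠂⠀
⠀⣿⣿⣿⠂⣿⠀
⠀⠒⠴⣿⣿⠒⠀
⠀⠴⠿⠂⠴⠒⠀

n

⠀⠀⠀⠀⠀⠀⠀
⠀⠒⠂⠿⠿⠒⠀
⠀⣿⠂⠒⠒⣿⠀
⠀⠴⠴⣾⠿⠒⠀
⠀⠴⠴⠒⠒⠂⠀
⠀⣿⣿⣿⠂⣿⠀
⠀⠒⠴⣿⣿⠒⠀

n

⠀⠀⠀⠀⠀⠀⠀
⠀⣿⠒⠒⠒⠿⠀
⠀⠒⠂⠿⠿⠒⠀
⠀⣿⠂⣾⠒⣿⠀
⠀⠴⠴⠒⠿⠒⠀
⠀⠴⠴⠒⠒⠂⠀
⠀⣿⣿⣿⠂⣿⠀

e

⠀⠀⠀⠀⠀⠀⠀
⣿⠒⠒⠒⠿⠒⠀
⠒⠂⠿⠿⠒⠒⠀
⣿⠂⠒⣾⣿⣿⠀
⠴⠴⠒⠿⠒⠒⠀
⠴⠴⠒⠒⠂⠿⠀
⣿⣿⣿⠂⣿⠀⠀

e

⠀⠀⠀⠀⠀⠀⠀
⠒⠒⠒⠿⠒⠿⠀
⠂⠿⠿⠒⠒⠂⠀
⠂⠒⠒⣾⣿⠿⠀
⠴⠒⠿⠒⠒⠴⠀
⠴⠒⠒⠂⠿⠂⠀
⣿⣿⠂⣿⠀⠀⠀

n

⠀⠀⠀⠀⠀⠀⠀
⠀⣿⣿⠿⠂⣿⠀
⠒⠒⠒⠿⠒⠿⠀
⠂⠿⠿⣾⠒⠂⠀
⠂⠒⠒⣿⣿⠿⠀
⠴⠒⠿⠒⠒⠴⠀
⠴⠒⠒⠂⠿⠂⠀

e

⠀⠀⠀⠀⠀⠀⠀
⣿⣿⠿⠂⣿⣿⠀
⠒⠒⠿⠒⠿⠒⠀
⠿⠿⠒⣾⠂⠂⠀
⠒⠒⣿⣿⠿⠒⠀
⠒⠿⠒⠒⠴⠂⠀
⠒⠒⠂⠿⠂⠀⠀

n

⠀⠀⠀⠀⠀⠀⠀
⠀⠒⣿⠒⣿⠂⠀
⣿⣿⠿⠂⣿⣿⠀
⠒⠒⠿⣾⠿⠒⠀
⠿⠿⠒⠒⠂⠂⠀
⠒⠒⣿⣿⠿⠒⠀
⠒⠿⠒⠒⠴⠂⠀

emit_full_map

⠀⠀⠀⠒⣿⠒⣿⠂
⠀⠀⣿⣿⠿⠂⣿⣿
⣿⠒⠒⠒⠿⣾⠿⠒
⠒⠂⠿⠿⠒⠒⠂⠂
⣿⠂⠒⠒⣿⣿⠿⠒
⠴⠴⠒⠿⠒⠒⠴⠂
⠴⠴⠒⠒⠂⠿⠂⠀
⣿⣿⣿⠂⣿⠀⠀⠀
⠒⠴⣿⣿⠒⠀⠀⠀
⠴⠿⠂⠴⠒⠀⠀⠀
⠒⣿⠒⠒⣿⠀⠀⠀
⣿⠴⠂⠒⠒⠀⠀⠀
⠿⣿⣿⠂⠂⠀⠀⠀
⠂⣿⣿⣿⠒⠀⠀⠀

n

⠀⠀⠀⠀⠀⠀⠀
⠀⠂⣿⠴⠒⠴⠀
⠀⠒⣿⠒⣿⠂⠀
⣿⣿⠿⣾⣿⣿⠀
⠒⠒⠿⠒⠿⠒⠀
⠿⠿⠒⠒⠂⠂⠀
⠒⠒⣿⣿⠿⠒⠀

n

⠀⠀⠀⠀⠀⠀⠀
⠀⠒⣿⣿⠂⠒⠀
⠀⠂⣿⠴⠒⠴⠀
⠀⠒⣿⣾⣿⠂⠀
⣿⣿⠿⠂⣿⣿⠀
⠒⠒⠿⠒⠿⠒⠀
⠿⠿⠒⠒⠂⠂⠀

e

⠀⠀⠀⠀⠀⠀⠿
⠒⣿⣿⠂⠒⠒⠿
⠂⣿⠴⠒⠴⠒⠿
⠒⣿⠒⣾⠂⠿⠿
⣿⠿⠂⣿⣿⠒⠿
⠒⠿⠒⠿⠒⠴⠿
⠿⠒⠒⠂⠂⠀⠿

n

⠀⠀⠀⠀⠀⠀⠿
⠀⠂⣿⠒⠂⠒⠿
⠒⣿⣿⠂⠒⠒⠿
⠂⣿⠴⣾⠴⠒⠿
⠒⣿⠒⣿⠂⠿⠿
⣿⠿⠂⣿⣿⠒⠿
⠒⠿⠒⠿⠒⠴⠿

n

⠀⠀⠀⠀⠀⠀⠿
⠀⠒⠒⣿⠂⣿⠿
⠀⠂⣿⠒⠂⠒⠿
⠒⣿⣿⣾⠒⠒⠿
⠂⣿⠴⠒⠴⠒⠿
⠒⣿⠒⣿⠂⠿⠿
⣿⠿⠂⣿⣿⠒⠿

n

⠀⠀⠀⠀⠀⠀⠿
⠀⠒⠒⠒⠂⠴⠿
⠀⠒⠒⣿⠂⣿⠿
⠀⠂⣿⣾⠂⠒⠿
⠒⣿⣿⠂⠒⠒⠿
⠂⣿⠴⠒⠴⠒⠿
⠒⣿⠒⣿⠂⠿⠿

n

⠀⠀⠀⠀⠀⠀⠿
⠀⠒⣿⠴⠒⠿⠿
⠀⠒⠒⠒⠂⠴⠿
⠀⠒⠒⣾⠂⣿⠿
⠀⠂⣿⠒⠂⠒⠿
⠒⣿⣿⠂⠒⠒⠿
⠂⣿⠴⠒⠴⠒⠿

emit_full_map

⠀⠀⠀⠀⠒⣿⠴⠒⠿
⠀⠀⠀⠀⠒⠒⠒⠂⠴
⠀⠀⠀⠀⠒⠒⣾⠂⣿
⠀⠀⠀⠀⠂⣿⠒⠂⠒
⠀⠀⠀⠒⣿⣿⠂⠒⠒
⠀⠀⠀⠂⣿⠴⠒⠴⠒
⠀⠀⠀⠒⣿⠒⣿⠂⠿
⠀⠀⣿⣿⠿⠂⣿⣿⠒
⣿⠒⠒⠒⠿⠒⠿⠒⠴
⠒⠂⠿⠿⠒⠒⠂⠂⠀
⣿⠂⠒⠒⣿⣿⠿⠒⠀
⠴⠴⠒⠿⠒⠒⠴⠂⠀
⠴⠴⠒⠒⠂⠿⠂⠀⠀
⣿⣿⣿⠂⣿⠀⠀⠀⠀
⠒⠴⣿⣿⠒⠀⠀⠀⠀
⠴⠿⠂⠴⠒⠀⠀⠀⠀
⠒⣿⠒⠒⣿⠀⠀⠀⠀
⣿⠴⠂⠒⠒⠀⠀⠀⠀
⠿⣿⣿⠂⠂⠀⠀⠀⠀
⠂⣿⣿⣿⠒⠀⠀⠀⠀

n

⠀⠀⠀⠀⠀⠀⠿
⠀⠿⠒⠒⠂⠒⠿
⠀⠒⣿⠴⠒⠿⠿
⠀⠒⠒⣾⠂⠴⠿
⠀⠒⠒⣿⠂⣿⠿
⠀⠂⣿⠒⠂⠒⠿
⠒⣿⣿⠂⠒⠒⠿

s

⠀⠿⠒⠒⠂⠒⠿
⠀⠒⣿⠴⠒⠿⠿
⠀⠒⠒⠒⠂⠴⠿
⠀⠒⠒⣾⠂⣿⠿
⠀⠂⣿⠒⠂⠒⠿
⠒⣿⣿⠂⠒⠒⠿
⠂⣿⠴⠒⠴⠒⠿

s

⠀⠒⣿⠴⠒⠿⠿
⠀⠒⠒⠒⠂⠴⠿
⠀⠒⠒⣿⠂⣿⠿
⠀⠂⣿⣾⠂⠒⠿
⠒⣿⣿⠂⠒⠒⠿
⠂⣿⠴⠒⠴⠒⠿
⠒⣿⠒⣿⠂⠿⠿

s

⠀⠒⠒⠒⠂⠴⠿
⠀⠒⠒⣿⠂⣿⠿
⠀⠂⣿⠒⠂⠒⠿
⠒⣿⣿⣾⠒⠒⠿
⠂⣿⠴⠒⠴⠒⠿
⠒⣿⠒⣿⠂⠿⠿
⣿⠿⠂⣿⣿⠒⠿

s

⠀⠒⠒⣿⠂⣿⠿
⠀⠂⣿⠒⠂⠒⠿
⠒⣿⣿⠂⠒⠒⠿
⠂⣿⠴⣾⠴⠒⠿
⠒⣿⠒⣿⠂⠿⠿
⣿⠿⠂⣿⣿⠒⠿
⠒⠿⠒⠿⠒⠴⠿

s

⠀⠂⣿⠒⠂⠒⠿
⠒⣿⣿⠂⠒⠒⠿
⠂⣿⠴⠒⠴⠒⠿
⠒⣿⠒⣾⠂⠿⠿
⣿⠿⠂⣿⣿⠒⠿
⠒⠿⠒⠿⠒⠴⠿
⠿⠒⠒⠂⠂⠀⠿

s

⠒⣿⣿⠂⠒⠒⠿
⠂⣿⠴⠒⠴⠒⠿
⠒⣿⠒⣿⠂⠿⠿
⣿⠿⠂⣾⣿⠒⠿
⠒⠿⠒⠿⠒⠴⠿
⠿⠒⠒⠂⠂⠴⠿
⠒⣿⣿⠿⠒⠀⠿

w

⠀⠒⣿⣿⠂⠒⠒
⠀⠂⣿⠴⠒⠴⠒
⠀⠒⣿⠒⣿⠂⠿
⣿⣿⠿⣾⣿⣿⠒
⠒⠒⠿⠒⠿⠒⠴
⠿⠿⠒⠒⠂⠂⠴
⠒⠒⣿⣿⠿⠒⠀

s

⠀⠂⣿⠴⠒⠴⠒
⠀⠒⣿⠒⣿⠂⠿
⣿⣿⠿⠂⣿⣿⠒
⠒⠒⠿⣾⠿⠒⠴
⠿⠿⠒⠒⠂⠂⠴
⠒⠒⣿⣿⠿⠒⠀
⠒⠿⠒⠒⠴⠂⠀

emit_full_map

⠀⠀⠀⠀⠿⠒⠒⠂⠒
⠀⠀⠀⠀⠒⣿⠴⠒⠿
⠀⠀⠀⠀⠒⠒⠒⠂⠴
⠀⠀⠀⠀⠒⠒⣿⠂⣿
⠀⠀⠀⠀⠂⣿⠒⠂⠒
⠀⠀⠀⠒⣿⣿⠂⠒⠒
⠀⠀⠀⠂⣿⠴⠒⠴⠒
⠀⠀⠀⠒⣿⠒⣿⠂⠿
⠀⠀⣿⣿⠿⠂⣿⣿⠒
⣿⠒⠒⠒⠿⣾⠿⠒⠴
⠒⠂⠿⠿⠒⠒⠂⠂⠴
⣿⠂⠒⠒⣿⣿⠿⠒⠀
⠴⠴⠒⠿⠒⠒⠴⠂⠀
⠴⠴⠒⠒⠂⠿⠂⠀⠀
⣿⣿⣿⠂⣿⠀⠀⠀⠀
⠒⠴⣿⣿⠒⠀⠀⠀⠀
⠴⠿⠂⠴⠒⠀⠀⠀⠀
⠒⣿⠒⠒⣿⠀⠀⠀⠀
⣿⠴⠂⠒⠒⠀⠀⠀⠀
⠿⣿⣿⠂⠂⠀⠀⠀⠀
⠂⣿⣿⣿⠒⠀⠀⠀⠀

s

⠀⠒⣿⠒⣿⠂⠿
⣿⣿⠿⠂⣿⣿⠒
⠒⠒⠿⠒⠿⠒⠴
⠿⠿⠒⣾⠂⠂⠴
⠒⠒⣿⣿⠿⠒⠀
⠒⠿⠒⠒⠴⠂⠀
⠒⠒⠂⠿⠂⠀⠀

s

⣿⣿⠿⠂⣿⣿⠒
⠒⠒⠿⠒⠿⠒⠴
⠿⠿⠒⠒⠂⠂⠴
⠒⠒⣿⣾⠿⠒⠀
⠒⠿⠒⠒⠴⠂⠀
⠒⠒⠂⠿⠂⠂⠀
⣿⠂⣿⠀⠀⠀⠀

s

⠒⠒⠿⠒⠿⠒⠴
⠿⠿⠒⠒⠂⠂⠴
⠒⠒⣿⣿⠿⠒⠀
⠒⠿⠒⣾⠴⠂⠀
⠒⠒⠂⠿⠂⠂⠀
⣿⠂⣿⠒⠴⠿⠀
⣿⣿⠒⠀⠀⠀⠀

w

⠒⠒⠒⠿⠒⠿⠒
⠂⠿⠿⠒⠒⠂⠂
⠂⠒⠒⣿⣿⠿⠒
⠴⠒⠿⣾⠒⠴⠂
⠴⠒⠒⠂⠿⠂⠂
⣿⣿⠂⣿⠒⠴⠿
⠴⣿⣿⠒⠀⠀⠀

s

⠂⠿⠿⠒⠒⠂⠂
⠂⠒⠒⣿⣿⠿⠒
⠴⠒⠿⠒⠒⠴⠂
⠴⠒⠒⣾⠿⠂⠂
⣿⣿⠂⣿⠒⠴⠿
⠴⣿⣿⠒⣿⠴⠀
⠿⠂⠴⠒⠀⠀⠀

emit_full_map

⠀⠀⠀⠀⠿⠒⠒⠂⠒
⠀⠀⠀⠀⠒⣿⠴⠒⠿
⠀⠀⠀⠀⠒⠒⠒⠂⠴
⠀⠀⠀⠀⠒⠒⣿⠂⣿
⠀⠀⠀⠀⠂⣿⠒⠂⠒
⠀⠀⠀⠒⣿⣿⠂⠒⠒
⠀⠀⠀⠂⣿⠴⠒⠴⠒
⠀⠀⠀⠒⣿⠒⣿⠂⠿
⠀⠀⣿⣿⠿⠂⣿⣿⠒
⣿⠒⠒⠒⠿⠒⠿⠒⠴
⠒⠂⠿⠿⠒⠒⠂⠂⠴
⣿⠂⠒⠒⣿⣿⠿⠒⠀
⠴⠴⠒⠿⠒⠒⠴⠂⠀
⠴⠴⠒⠒⣾⠿⠂⠂⠀
⣿⣿⣿⠂⣿⠒⠴⠿⠀
⠒⠴⣿⣿⠒⣿⠴⠀⠀
⠴⠿⠂⠴⠒⠀⠀⠀⠀
⠒⣿⠒⠒⣿⠀⠀⠀⠀
⣿⠴⠂⠒⠒⠀⠀⠀⠀
⠿⣿⣿⠂⠂⠀⠀⠀⠀
⠂⣿⣿⣿⠒⠀⠀⠀⠀

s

⠂⠒⠒⣿⣿⠿⠒
⠴⠒⠿⠒⠒⠴⠂
⠴⠒⠒⠂⠿⠂⠂
⣿⣿⠂⣾⠒⠴⠿
⠴⣿⣿⠒⣿⠴⠀
⠿⠂⠴⠒⠴⠿⠀
⣿⠒⠒⣿⠀⠀⠀

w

⣿⠂⠒⠒⣿⣿⠿
⠴⠴⠒⠿⠒⠒⠴
⠴⠴⠒⠒⠂⠿⠂
⣿⣿⣿⣾⣿⠒⠴
⠒⠴⣿⣿⠒⣿⠴
⠴⠿⠂⠴⠒⠴⠿
⠒⣿⠒⠒⣿⠀⠀

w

⠀⣿⠂⠒⠒⣿⣿
⠀⠴⠴⠒⠿⠒⠒
⠀⠴⠴⠒⠒⠂⠿
⠀⣿⣿⣾⠂⣿⠒
⠀⠒⠴⣿⣿⠒⣿
⠀⠴⠿⠂⠴⠒⠴
⠀⠒⣿⠒⠒⣿⠀

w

⠀⠀⣿⠂⠒⠒⣿
⠀⠂⠴⠴⠒⠿⠒
⠀⠒⠴⠴⠒⠒⠂
⠀⠒⣿⣾⣿⠂⣿
⠀⠂⠒⠴⣿⣿⠒
⠀⠴⠴⠿⠂⠴⠒
⠀⠀⠒⣿⠒⠒⣿

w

⠀⠀⠀⣿⠂⠒⠒
⠀⠒⠂⠴⠴⠒⠿
⠀⠂⠒⠴⠴⠒⠒
⠀⠒⠒⣾⣿⣿⠂
⠀⣿⠂⠒⠴⣿⣿
⠀⠒⠴⠴⠿⠂⠴
⠀⠀⠀⠒⣿⠒⠒

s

⠀⠒⠂⠴⠴⠒⠿
⠀⠂⠒⠴⠴⠒⠒
⠀⠒⠒⣿⣿⣿⠂
⠀⣿⠂⣾⠴⣿⣿
⠀⠒⠴⠴⠿⠂⠴
⠀⣿⠿⠒⣿⠒⠒
⠀⠀⠀⣿⠴⠂⠒

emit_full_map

⠀⠀⠀⠀⠀⠀⠿⠒⠒⠂⠒
⠀⠀⠀⠀⠀⠀⠒⣿⠴⠒⠿
⠀⠀⠀⠀⠀⠀⠒⠒⠒⠂⠴
⠀⠀⠀⠀⠀⠀⠒⠒⣿⠂⣿
⠀⠀⠀⠀⠀⠀⠂⣿⠒⠂⠒
⠀⠀⠀⠀⠀⠒⣿⣿⠂⠒⠒
⠀⠀⠀⠀⠀⠂⣿⠴⠒⠴⠒
⠀⠀⠀⠀⠀⠒⣿⠒⣿⠂⠿
⠀⠀⠀⠀⣿⣿⠿⠂⣿⣿⠒
⠀⠀⣿⠒⠒⠒⠿⠒⠿⠒⠴
⠀⠀⠒⠂⠿⠿⠒⠒⠂⠂⠴
⠀⠀⣿⠂⠒⠒⣿⣿⠿⠒⠀
⠒⠂⠴⠴⠒⠿⠒⠒⠴⠂⠀
⠂⠒⠴⠴⠒⠒⠂⠿⠂⠂⠀
⠒⠒⣿⣿⣿⠂⣿⠒⠴⠿⠀
⣿⠂⣾⠴⣿⣿⠒⣿⠴⠀⠀
⠒⠴⠴⠿⠂⠴⠒⠴⠿⠀⠀
⣿⠿⠒⣿⠒⠒⣿⠀⠀⠀⠀
⠀⠀⣿⠴⠂⠒⠒⠀⠀⠀⠀
⠀⠀⠿⣿⣿⠂⠂⠀⠀⠀⠀
⠀⠀⠂⣿⣿⣿⠒⠀⠀⠀⠀


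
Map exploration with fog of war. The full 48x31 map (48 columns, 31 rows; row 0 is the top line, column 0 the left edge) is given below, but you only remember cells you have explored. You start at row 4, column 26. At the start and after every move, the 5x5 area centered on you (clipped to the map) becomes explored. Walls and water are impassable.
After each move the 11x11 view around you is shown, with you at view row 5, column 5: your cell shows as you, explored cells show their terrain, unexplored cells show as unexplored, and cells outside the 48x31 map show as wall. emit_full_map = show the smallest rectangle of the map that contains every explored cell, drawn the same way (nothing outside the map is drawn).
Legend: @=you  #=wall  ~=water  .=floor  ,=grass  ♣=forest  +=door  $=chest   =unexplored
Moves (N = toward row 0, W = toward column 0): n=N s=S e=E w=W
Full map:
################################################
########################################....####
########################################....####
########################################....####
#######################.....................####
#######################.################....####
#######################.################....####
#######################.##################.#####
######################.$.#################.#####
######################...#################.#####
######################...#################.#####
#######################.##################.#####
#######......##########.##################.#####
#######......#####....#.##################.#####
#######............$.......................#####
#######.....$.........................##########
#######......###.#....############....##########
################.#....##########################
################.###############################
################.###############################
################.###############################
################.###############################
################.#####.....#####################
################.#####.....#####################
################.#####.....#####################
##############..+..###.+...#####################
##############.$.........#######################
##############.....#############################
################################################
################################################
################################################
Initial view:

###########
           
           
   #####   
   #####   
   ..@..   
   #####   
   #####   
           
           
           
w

###########
           
           
   ######  
   ######  
   ..@...  
   .#####  
   .#####  
           
           
           

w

###########
           
           
   ####### 
   ####### 
   #.@.... 
   #.##### 
   #.##### 
           
           
           

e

###########
           
           
  #######  
  #######  
  #..@...  
  #.#####  
  #.#####  
           
           
           

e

###########
           
           
 #######   
 #######   
 #...@..   
 #.#####   
 #.#####   
           
           
           

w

###########
           
           
  #######  
  #######  
  #..@...  
  #.#####  
  #.#####  
           
           
           

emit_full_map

#######
#######
#..@...
#.#####
#.#####

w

###########
           
           
   ####### 
   ####### 
   #.@.... 
   #.##### 
   #.##### 
           
           
           


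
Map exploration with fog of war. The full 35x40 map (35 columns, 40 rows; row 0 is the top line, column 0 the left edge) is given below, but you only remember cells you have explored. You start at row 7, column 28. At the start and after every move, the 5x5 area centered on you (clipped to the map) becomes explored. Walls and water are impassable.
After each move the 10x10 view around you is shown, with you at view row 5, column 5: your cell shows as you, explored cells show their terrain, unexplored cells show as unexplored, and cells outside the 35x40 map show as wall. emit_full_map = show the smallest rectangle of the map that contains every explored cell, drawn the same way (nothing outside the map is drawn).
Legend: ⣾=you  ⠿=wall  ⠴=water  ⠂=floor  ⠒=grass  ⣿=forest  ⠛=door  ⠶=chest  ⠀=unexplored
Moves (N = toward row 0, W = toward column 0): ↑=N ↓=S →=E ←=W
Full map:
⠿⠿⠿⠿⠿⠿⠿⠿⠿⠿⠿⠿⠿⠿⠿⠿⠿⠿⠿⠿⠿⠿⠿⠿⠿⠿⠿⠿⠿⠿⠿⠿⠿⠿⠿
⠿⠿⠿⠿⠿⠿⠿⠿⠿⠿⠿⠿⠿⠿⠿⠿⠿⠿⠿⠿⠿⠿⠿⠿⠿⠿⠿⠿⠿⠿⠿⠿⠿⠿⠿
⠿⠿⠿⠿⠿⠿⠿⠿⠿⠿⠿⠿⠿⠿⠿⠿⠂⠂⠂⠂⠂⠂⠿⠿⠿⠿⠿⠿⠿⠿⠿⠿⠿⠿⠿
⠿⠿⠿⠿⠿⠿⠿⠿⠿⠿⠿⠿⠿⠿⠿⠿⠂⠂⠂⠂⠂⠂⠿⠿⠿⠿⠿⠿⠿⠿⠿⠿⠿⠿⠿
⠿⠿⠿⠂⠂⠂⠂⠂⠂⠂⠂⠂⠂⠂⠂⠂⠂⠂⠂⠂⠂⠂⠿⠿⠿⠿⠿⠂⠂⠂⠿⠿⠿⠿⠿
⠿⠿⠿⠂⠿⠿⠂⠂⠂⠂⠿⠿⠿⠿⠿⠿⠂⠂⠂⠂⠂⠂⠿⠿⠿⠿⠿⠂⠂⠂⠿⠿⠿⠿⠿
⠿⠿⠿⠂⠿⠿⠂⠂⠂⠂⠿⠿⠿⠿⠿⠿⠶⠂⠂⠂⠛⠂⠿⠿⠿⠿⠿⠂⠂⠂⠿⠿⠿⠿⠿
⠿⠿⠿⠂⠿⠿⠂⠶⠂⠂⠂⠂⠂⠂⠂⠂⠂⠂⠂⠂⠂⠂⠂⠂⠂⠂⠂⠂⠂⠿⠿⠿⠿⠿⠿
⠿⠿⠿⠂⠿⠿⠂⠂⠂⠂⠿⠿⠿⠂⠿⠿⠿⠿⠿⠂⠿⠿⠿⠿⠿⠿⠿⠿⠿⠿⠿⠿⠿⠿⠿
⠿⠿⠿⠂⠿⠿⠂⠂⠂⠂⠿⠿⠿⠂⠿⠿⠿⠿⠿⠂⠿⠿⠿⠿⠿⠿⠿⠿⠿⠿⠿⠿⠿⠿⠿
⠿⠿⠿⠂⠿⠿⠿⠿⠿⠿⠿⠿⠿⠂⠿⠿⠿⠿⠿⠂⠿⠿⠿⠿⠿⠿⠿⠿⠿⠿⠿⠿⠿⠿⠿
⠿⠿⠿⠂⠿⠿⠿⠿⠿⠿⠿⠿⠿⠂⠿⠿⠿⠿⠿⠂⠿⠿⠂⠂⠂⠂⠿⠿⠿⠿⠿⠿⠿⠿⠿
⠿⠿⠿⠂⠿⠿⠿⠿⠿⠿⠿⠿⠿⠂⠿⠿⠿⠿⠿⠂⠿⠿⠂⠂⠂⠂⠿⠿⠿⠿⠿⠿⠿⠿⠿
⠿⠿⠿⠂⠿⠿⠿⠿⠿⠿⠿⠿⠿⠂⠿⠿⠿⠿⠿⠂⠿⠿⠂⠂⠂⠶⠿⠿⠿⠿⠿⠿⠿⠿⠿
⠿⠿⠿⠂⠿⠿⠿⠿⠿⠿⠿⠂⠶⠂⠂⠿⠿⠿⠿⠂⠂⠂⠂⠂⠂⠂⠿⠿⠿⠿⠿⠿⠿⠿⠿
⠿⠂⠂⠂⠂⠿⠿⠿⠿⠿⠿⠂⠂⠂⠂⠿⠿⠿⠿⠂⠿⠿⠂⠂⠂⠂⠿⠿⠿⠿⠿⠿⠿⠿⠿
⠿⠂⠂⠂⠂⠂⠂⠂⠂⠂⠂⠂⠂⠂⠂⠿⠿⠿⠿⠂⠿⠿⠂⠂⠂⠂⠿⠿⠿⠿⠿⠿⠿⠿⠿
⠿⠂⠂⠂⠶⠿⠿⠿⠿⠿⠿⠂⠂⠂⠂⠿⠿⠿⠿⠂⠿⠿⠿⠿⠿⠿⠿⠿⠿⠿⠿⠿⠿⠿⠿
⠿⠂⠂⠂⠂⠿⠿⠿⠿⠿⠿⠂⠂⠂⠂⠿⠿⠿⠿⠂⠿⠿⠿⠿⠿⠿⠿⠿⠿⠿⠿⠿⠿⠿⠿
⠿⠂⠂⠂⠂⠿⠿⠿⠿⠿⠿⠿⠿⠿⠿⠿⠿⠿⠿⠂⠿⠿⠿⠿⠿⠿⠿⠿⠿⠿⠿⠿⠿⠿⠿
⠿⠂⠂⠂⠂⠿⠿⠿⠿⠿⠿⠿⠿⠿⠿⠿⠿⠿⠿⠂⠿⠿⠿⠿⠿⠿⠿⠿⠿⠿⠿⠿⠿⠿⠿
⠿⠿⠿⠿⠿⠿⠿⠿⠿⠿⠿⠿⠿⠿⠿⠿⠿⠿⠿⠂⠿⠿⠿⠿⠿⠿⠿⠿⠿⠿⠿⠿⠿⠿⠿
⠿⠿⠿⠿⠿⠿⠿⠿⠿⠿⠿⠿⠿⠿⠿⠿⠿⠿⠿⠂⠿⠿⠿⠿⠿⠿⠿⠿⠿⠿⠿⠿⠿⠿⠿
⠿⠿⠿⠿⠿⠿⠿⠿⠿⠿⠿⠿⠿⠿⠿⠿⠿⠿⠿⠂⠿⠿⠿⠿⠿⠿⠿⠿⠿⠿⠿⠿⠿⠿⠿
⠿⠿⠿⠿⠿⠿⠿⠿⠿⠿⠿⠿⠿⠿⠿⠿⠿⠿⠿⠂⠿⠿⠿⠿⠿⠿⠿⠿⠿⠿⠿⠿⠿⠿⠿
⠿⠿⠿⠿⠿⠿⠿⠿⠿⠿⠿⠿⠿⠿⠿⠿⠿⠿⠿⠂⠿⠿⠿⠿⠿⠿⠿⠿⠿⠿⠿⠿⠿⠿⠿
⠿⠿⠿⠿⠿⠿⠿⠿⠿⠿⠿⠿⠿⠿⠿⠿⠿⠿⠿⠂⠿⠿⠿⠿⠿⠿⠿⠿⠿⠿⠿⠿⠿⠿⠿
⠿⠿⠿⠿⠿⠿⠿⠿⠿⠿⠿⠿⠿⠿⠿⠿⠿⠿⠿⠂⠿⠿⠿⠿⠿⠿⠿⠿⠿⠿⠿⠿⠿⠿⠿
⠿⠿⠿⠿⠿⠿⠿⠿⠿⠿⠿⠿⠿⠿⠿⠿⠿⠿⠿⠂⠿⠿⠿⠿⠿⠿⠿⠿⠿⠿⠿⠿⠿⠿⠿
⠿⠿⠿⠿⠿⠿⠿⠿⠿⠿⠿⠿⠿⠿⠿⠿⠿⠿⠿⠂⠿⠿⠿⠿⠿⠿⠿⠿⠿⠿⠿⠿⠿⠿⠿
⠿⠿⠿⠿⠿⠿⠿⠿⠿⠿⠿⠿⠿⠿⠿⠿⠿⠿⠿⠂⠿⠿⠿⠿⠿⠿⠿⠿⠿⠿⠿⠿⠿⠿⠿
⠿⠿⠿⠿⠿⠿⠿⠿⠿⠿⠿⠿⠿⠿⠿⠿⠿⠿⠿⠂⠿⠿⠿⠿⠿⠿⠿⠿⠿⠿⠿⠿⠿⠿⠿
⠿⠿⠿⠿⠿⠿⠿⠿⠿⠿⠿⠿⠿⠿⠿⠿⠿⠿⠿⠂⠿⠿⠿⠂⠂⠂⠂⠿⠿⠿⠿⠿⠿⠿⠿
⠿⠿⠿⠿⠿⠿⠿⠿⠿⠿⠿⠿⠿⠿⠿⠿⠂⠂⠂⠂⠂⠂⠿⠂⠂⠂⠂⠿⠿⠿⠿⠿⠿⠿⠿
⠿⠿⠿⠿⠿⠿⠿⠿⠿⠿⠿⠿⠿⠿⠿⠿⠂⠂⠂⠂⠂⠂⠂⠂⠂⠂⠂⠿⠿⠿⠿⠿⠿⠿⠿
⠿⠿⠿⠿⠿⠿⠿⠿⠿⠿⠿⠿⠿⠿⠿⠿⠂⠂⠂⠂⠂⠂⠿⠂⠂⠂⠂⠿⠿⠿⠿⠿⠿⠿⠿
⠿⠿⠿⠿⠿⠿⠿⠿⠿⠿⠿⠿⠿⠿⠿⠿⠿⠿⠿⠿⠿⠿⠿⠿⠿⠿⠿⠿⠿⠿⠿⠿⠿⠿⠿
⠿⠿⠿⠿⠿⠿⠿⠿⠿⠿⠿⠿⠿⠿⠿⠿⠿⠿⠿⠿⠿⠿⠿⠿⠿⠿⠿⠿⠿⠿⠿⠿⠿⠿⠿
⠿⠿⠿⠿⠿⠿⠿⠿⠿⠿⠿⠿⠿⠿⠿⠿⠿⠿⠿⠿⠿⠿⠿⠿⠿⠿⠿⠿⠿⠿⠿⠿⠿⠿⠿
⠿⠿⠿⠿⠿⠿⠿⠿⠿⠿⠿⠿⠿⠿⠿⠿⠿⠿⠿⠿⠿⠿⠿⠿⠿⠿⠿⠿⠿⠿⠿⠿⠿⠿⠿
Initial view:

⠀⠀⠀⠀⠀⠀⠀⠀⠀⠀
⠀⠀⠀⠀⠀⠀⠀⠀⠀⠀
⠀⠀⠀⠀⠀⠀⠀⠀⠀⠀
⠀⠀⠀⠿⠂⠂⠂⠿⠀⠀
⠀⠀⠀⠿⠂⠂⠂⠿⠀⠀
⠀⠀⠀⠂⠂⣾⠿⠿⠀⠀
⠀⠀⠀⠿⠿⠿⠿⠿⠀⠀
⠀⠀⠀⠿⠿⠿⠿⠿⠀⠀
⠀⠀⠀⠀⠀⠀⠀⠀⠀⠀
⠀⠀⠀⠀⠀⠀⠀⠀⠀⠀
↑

⠀⠀⠀⠀⠀⠀⠀⠀⠀⠀
⠀⠀⠀⠀⠀⠀⠀⠀⠀⠀
⠀⠀⠀⠀⠀⠀⠀⠀⠀⠀
⠀⠀⠀⠿⠂⠂⠂⠿⠀⠀
⠀⠀⠀⠿⠂⠂⠂⠿⠀⠀
⠀⠀⠀⠿⠂⣾⠂⠿⠀⠀
⠀⠀⠀⠂⠂⠂⠿⠿⠀⠀
⠀⠀⠀⠿⠿⠿⠿⠿⠀⠀
⠀⠀⠀⠿⠿⠿⠿⠿⠀⠀
⠀⠀⠀⠀⠀⠀⠀⠀⠀⠀

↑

⠀⠀⠀⠀⠀⠀⠀⠀⠀⠀
⠀⠀⠀⠀⠀⠀⠀⠀⠀⠀
⠀⠀⠀⠀⠀⠀⠀⠀⠀⠀
⠀⠀⠀⠿⠿⠿⠿⠿⠀⠀
⠀⠀⠀⠿⠂⠂⠂⠿⠀⠀
⠀⠀⠀⠿⠂⣾⠂⠿⠀⠀
⠀⠀⠀⠿⠂⠂⠂⠿⠀⠀
⠀⠀⠀⠂⠂⠂⠿⠿⠀⠀
⠀⠀⠀⠿⠿⠿⠿⠿⠀⠀
⠀⠀⠀⠿⠿⠿⠿⠿⠀⠀

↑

⠿⠿⠿⠿⠿⠿⠿⠿⠿⠿
⠀⠀⠀⠀⠀⠀⠀⠀⠀⠀
⠀⠀⠀⠀⠀⠀⠀⠀⠀⠀
⠀⠀⠀⠿⠿⠿⠿⠿⠀⠀
⠀⠀⠀⠿⠿⠿⠿⠿⠀⠀
⠀⠀⠀⠿⠂⣾⠂⠿⠀⠀
⠀⠀⠀⠿⠂⠂⠂⠿⠀⠀
⠀⠀⠀⠿⠂⠂⠂⠿⠀⠀
⠀⠀⠀⠂⠂⠂⠿⠿⠀⠀
⠀⠀⠀⠿⠿⠿⠿⠿⠀⠀

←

⠿⠿⠿⠿⠿⠿⠿⠿⠿⠿
⠀⠀⠀⠀⠀⠀⠀⠀⠀⠀
⠀⠀⠀⠀⠀⠀⠀⠀⠀⠀
⠀⠀⠀⠿⠿⠿⠿⠿⠿⠀
⠀⠀⠀⠿⠿⠿⠿⠿⠿⠀
⠀⠀⠀⠿⠿⣾⠂⠂⠿⠀
⠀⠀⠀⠿⠿⠂⠂⠂⠿⠀
⠀⠀⠀⠿⠿⠂⠂⠂⠿⠀
⠀⠀⠀⠀⠂⠂⠂⠿⠿⠀
⠀⠀⠀⠀⠿⠿⠿⠿⠿⠀

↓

⠀⠀⠀⠀⠀⠀⠀⠀⠀⠀
⠀⠀⠀⠀⠀⠀⠀⠀⠀⠀
⠀⠀⠀⠿⠿⠿⠿⠿⠿⠀
⠀⠀⠀⠿⠿⠿⠿⠿⠿⠀
⠀⠀⠀⠿⠿⠂⠂⠂⠿⠀
⠀⠀⠀⠿⠿⣾⠂⠂⠿⠀
⠀⠀⠀⠿⠿⠂⠂⠂⠿⠀
⠀⠀⠀⠂⠂⠂⠂⠿⠿⠀
⠀⠀⠀⠀⠿⠿⠿⠿⠿⠀
⠀⠀⠀⠀⠿⠿⠿⠿⠿⠀

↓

⠀⠀⠀⠀⠀⠀⠀⠀⠀⠀
⠀⠀⠀⠿⠿⠿⠿⠿⠿⠀
⠀⠀⠀⠿⠿⠿⠿⠿⠿⠀
⠀⠀⠀⠿⠿⠂⠂⠂⠿⠀
⠀⠀⠀⠿⠿⠂⠂⠂⠿⠀
⠀⠀⠀⠿⠿⣾⠂⠂⠿⠀
⠀⠀⠀⠂⠂⠂⠂⠿⠿⠀
⠀⠀⠀⠿⠿⠿⠿⠿⠿⠀
⠀⠀⠀⠀⠿⠿⠿⠿⠿⠀
⠀⠀⠀⠀⠀⠀⠀⠀⠀⠀

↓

⠀⠀⠀⠿⠿⠿⠿⠿⠿⠀
⠀⠀⠀⠿⠿⠿⠿⠿⠿⠀
⠀⠀⠀⠿⠿⠂⠂⠂⠿⠀
⠀⠀⠀⠿⠿⠂⠂⠂⠿⠀
⠀⠀⠀⠿⠿⠂⠂⠂⠿⠀
⠀⠀⠀⠂⠂⣾⠂⠿⠿⠀
⠀⠀⠀⠿⠿⠿⠿⠿⠿⠀
⠀⠀⠀⠿⠿⠿⠿⠿⠿⠀
⠀⠀⠀⠀⠀⠀⠀⠀⠀⠀
⠀⠀⠀⠀⠀⠀⠀⠀⠀⠀

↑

⠀⠀⠀⠀⠀⠀⠀⠀⠀⠀
⠀⠀⠀⠿⠿⠿⠿⠿⠿⠀
⠀⠀⠀⠿⠿⠿⠿⠿⠿⠀
⠀⠀⠀⠿⠿⠂⠂⠂⠿⠀
⠀⠀⠀⠿⠿⠂⠂⠂⠿⠀
⠀⠀⠀⠿⠿⣾⠂⠂⠿⠀
⠀⠀⠀⠂⠂⠂⠂⠿⠿⠀
⠀⠀⠀⠿⠿⠿⠿⠿⠿⠀
⠀⠀⠀⠿⠿⠿⠿⠿⠿⠀
⠀⠀⠀⠀⠀⠀⠀⠀⠀⠀

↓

⠀⠀⠀⠿⠿⠿⠿⠿⠿⠀
⠀⠀⠀⠿⠿⠿⠿⠿⠿⠀
⠀⠀⠀⠿⠿⠂⠂⠂⠿⠀
⠀⠀⠀⠿⠿⠂⠂⠂⠿⠀
⠀⠀⠀⠿⠿⠂⠂⠂⠿⠀
⠀⠀⠀⠂⠂⣾⠂⠿⠿⠀
⠀⠀⠀⠿⠿⠿⠿⠿⠿⠀
⠀⠀⠀⠿⠿⠿⠿⠿⠿⠀
⠀⠀⠀⠀⠀⠀⠀⠀⠀⠀
⠀⠀⠀⠀⠀⠀⠀⠀⠀⠀

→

⠀⠀⠿⠿⠿⠿⠿⠿⠀⠀
⠀⠀⠿⠿⠿⠿⠿⠿⠀⠀
⠀⠀⠿⠿⠂⠂⠂⠿⠀⠀
⠀⠀⠿⠿⠂⠂⠂⠿⠀⠀
⠀⠀⠿⠿⠂⠂⠂⠿⠀⠀
⠀⠀⠂⠂⠂⣾⠿⠿⠀⠀
⠀⠀⠿⠿⠿⠿⠿⠿⠀⠀
⠀⠀⠿⠿⠿⠿⠿⠿⠀⠀
⠀⠀⠀⠀⠀⠀⠀⠀⠀⠀
⠀⠀⠀⠀⠀⠀⠀⠀⠀⠀


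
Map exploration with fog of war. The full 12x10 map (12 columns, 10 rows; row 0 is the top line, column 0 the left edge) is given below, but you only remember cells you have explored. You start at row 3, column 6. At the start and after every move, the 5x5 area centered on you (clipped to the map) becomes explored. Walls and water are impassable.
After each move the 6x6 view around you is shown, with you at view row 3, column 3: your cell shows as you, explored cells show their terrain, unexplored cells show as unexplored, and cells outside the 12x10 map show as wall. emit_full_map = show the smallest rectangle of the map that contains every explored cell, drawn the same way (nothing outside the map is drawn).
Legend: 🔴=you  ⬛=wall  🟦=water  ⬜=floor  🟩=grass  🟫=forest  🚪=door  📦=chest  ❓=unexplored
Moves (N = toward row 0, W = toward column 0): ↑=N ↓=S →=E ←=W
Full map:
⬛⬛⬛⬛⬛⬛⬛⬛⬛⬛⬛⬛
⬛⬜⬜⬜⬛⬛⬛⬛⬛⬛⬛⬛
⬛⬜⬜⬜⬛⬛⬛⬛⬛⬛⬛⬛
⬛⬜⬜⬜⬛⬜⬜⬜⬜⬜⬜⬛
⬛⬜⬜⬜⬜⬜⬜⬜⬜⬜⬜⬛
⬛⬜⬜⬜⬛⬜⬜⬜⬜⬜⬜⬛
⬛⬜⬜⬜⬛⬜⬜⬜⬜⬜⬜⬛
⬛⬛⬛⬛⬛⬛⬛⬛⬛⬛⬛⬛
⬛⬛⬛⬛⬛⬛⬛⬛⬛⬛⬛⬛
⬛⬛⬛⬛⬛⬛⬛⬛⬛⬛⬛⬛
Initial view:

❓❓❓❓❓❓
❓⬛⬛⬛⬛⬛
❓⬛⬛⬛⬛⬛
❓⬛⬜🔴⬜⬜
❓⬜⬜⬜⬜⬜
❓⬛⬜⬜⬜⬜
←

❓❓❓❓❓❓
❓⬜⬛⬛⬛⬛
❓⬜⬛⬛⬛⬛
❓⬜⬛🔴⬜⬜
❓⬜⬜⬜⬜⬜
❓⬜⬛⬜⬜⬜

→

❓❓❓❓❓❓
⬜⬛⬛⬛⬛⬛
⬜⬛⬛⬛⬛⬛
⬜⬛⬜🔴⬜⬜
⬜⬜⬜⬜⬜⬜
⬜⬛⬜⬜⬜⬜

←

❓❓❓❓❓❓
❓⬜⬛⬛⬛⬛
❓⬜⬛⬛⬛⬛
❓⬜⬛🔴⬜⬜
❓⬜⬜⬜⬜⬜
❓⬜⬛⬜⬜⬜

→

❓❓❓❓❓❓
⬜⬛⬛⬛⬛⬛
⬜⬛⬛⬛⬛⬛
⬜⬛⬜🔴⬜⬜
⬜⬜⬜⬜⬜⬜
⬜⬛⬜⬜⬜⬜

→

❓❓❓❓❓❓
⬛⬛⬛⬛⬛⬛
⬛⬛⬛⬛⬛⬛
⬛⬜⬜🔴⬜⬜
⬜⬜⬜⬜⬜⬜
⬛⬜⬜⬜⬜⬜

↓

⬛⬛⬛⬛⬛⬛
⬛⬛⬛⬛⬛⬛
⬛⬜⬜⬜⬜⬜
⬜⬜⬜🔴⬜⬜
⬛⬜⬜⬜⬜⬜
❓⬜⬜⬜⬜⬜

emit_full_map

⬜⬛⬛⬛⬛⬛⬛
⬜⬛⬛⬛⬛⬛⬛
⬜⬛⬜⬜⬜⬜⬜
⬜⬜⬜⬜🔴⬜⬜
⬜⬛⬜⬜⬜⬜⬜
❓❓⬜⬜⬜⬜⬜

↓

⬛⬛⬛⬛⬛⬛
⬛⬜⬜⬜⬜⬜
⬜⬜⬜⬜⬜⬜
⬛⬜⬜🔴⬜⬜
❓⬜⬜⬜⬜⬜
❓⬛⬛⬛⬛⬛

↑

⬛⬛⬛⬛⬛⬛
⬛⬛⬛⬛⬛⬛
⬛⬜⬜⬜⬜⬜
⬜⬜⬜🔴⬜⬜
⬛⬜⬜⬜⬜⬜
❓⬜⬜⬜⬜⬜

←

⬜⬛⬛⬛⬛⬛
⬜⬛⬛⬛⬛⬛
⬜⬛⬜⬜⬜⬜
⬜⬜⬜🔴⬜⬜
⬜⬛⬜⬜⬜⬜
❓⬛⬜⬜⬜⬜

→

⬛⬛⬛⬛⬛⬛
⬛⬛⬛⬛⬛⬛
⬛⬜⬜⬜⬜⬜
⬜⬜⬜🔴⬜⬜
⬛⬜⬜⬜⬜⬜
⬛⬜⬜⬜⬜⬜

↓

⬛⬛⬛⬛⬛⬛
⬛⬜⬜⬜⬜⬜
⬜⬜⬜⬜⬜⬜
⬛⬜⬜🔴⬜⬜
⬛⬜⬜⬜⬜⬜
❓⬛⬛⬛⬛⬛

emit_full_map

⬜⬛⬛⬛⬛⬛⬛
⬜⬛⬛⬛⬛⬛⬛
⬜⬛⬜⬜⬜⬜⬜
⬜⬜⬜⬜⬜⬜⬜
⬜⬛⬜⬜🔴⬜⬜
❓⬛⬜⬜⬜⬜⬜
❓❓⬛⬛⬛⬛⬛

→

⬛⬛⬛⬛⬛❓
⬜⬜⬜⬜⬜⬜
⬜⬜⬜⬜⬜⬜
⬜⬜⬜🔴⬜⬜
⬜⬜⬜⬜⬜⬜
⬛⬛⬛⬛⬛⬛

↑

⬛⬛⬛⬛⬛❓
⬛⬛⬛⬛⬛⬛
⬜⬜⬜⬜⬜⬜
⬜⬜⬜🔴⬜⬜
⬜⬜⬜⬜⬜⬜
⬜⬜⬜⬜⬜⬜

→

⬛⬛⬛⬛❓❓
⬛⬛⬛⬛⬛⬛
⬜⬜⬜⬜⬜⬛
⬜⬜⬜🔴⬜⬛
⬜⬜⬜⬜⬜⬛
⬜⬜⬜⬜⬜⬛

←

⬛⬛⬛⬛⬛❓
⬛⬛⬛⬛⬛⬛
⬜⬜⬜⬜⬜⬜
⬜⬜⬜🔴⬜⬜
⬜⬜⬜⬜⬜⬜
⬜⬜⬜⬜⬜⬜

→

⬛⬛⬛⬛❓❓
⬛⬛⬛⬛⬛⬛
⬜⬜⬜⬜⬜⬛
⬜⬜⬜🔴⬜⬛
⬜⬜⬜⬜⬜⬛
⬜⬜⬜⬜⬜⬛

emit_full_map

⬜⬛⬛⬛⬛⬛⬛❓❓
⬜⬛⬛⬛⬛⬛⬛⬛⬛
⬜⬛⬜⬜⬜⬜⬜⬜⬛
⬜⬜⬜⬜⬜⬜🔴⬜⬛
⬜⬛⬜⬜⬜⬜⬜⬜⬛
❓⬛⬜⬜⬜⬜⬜⬜⬛
❓❓⬛⬛⬛⬛⬛⬛❓


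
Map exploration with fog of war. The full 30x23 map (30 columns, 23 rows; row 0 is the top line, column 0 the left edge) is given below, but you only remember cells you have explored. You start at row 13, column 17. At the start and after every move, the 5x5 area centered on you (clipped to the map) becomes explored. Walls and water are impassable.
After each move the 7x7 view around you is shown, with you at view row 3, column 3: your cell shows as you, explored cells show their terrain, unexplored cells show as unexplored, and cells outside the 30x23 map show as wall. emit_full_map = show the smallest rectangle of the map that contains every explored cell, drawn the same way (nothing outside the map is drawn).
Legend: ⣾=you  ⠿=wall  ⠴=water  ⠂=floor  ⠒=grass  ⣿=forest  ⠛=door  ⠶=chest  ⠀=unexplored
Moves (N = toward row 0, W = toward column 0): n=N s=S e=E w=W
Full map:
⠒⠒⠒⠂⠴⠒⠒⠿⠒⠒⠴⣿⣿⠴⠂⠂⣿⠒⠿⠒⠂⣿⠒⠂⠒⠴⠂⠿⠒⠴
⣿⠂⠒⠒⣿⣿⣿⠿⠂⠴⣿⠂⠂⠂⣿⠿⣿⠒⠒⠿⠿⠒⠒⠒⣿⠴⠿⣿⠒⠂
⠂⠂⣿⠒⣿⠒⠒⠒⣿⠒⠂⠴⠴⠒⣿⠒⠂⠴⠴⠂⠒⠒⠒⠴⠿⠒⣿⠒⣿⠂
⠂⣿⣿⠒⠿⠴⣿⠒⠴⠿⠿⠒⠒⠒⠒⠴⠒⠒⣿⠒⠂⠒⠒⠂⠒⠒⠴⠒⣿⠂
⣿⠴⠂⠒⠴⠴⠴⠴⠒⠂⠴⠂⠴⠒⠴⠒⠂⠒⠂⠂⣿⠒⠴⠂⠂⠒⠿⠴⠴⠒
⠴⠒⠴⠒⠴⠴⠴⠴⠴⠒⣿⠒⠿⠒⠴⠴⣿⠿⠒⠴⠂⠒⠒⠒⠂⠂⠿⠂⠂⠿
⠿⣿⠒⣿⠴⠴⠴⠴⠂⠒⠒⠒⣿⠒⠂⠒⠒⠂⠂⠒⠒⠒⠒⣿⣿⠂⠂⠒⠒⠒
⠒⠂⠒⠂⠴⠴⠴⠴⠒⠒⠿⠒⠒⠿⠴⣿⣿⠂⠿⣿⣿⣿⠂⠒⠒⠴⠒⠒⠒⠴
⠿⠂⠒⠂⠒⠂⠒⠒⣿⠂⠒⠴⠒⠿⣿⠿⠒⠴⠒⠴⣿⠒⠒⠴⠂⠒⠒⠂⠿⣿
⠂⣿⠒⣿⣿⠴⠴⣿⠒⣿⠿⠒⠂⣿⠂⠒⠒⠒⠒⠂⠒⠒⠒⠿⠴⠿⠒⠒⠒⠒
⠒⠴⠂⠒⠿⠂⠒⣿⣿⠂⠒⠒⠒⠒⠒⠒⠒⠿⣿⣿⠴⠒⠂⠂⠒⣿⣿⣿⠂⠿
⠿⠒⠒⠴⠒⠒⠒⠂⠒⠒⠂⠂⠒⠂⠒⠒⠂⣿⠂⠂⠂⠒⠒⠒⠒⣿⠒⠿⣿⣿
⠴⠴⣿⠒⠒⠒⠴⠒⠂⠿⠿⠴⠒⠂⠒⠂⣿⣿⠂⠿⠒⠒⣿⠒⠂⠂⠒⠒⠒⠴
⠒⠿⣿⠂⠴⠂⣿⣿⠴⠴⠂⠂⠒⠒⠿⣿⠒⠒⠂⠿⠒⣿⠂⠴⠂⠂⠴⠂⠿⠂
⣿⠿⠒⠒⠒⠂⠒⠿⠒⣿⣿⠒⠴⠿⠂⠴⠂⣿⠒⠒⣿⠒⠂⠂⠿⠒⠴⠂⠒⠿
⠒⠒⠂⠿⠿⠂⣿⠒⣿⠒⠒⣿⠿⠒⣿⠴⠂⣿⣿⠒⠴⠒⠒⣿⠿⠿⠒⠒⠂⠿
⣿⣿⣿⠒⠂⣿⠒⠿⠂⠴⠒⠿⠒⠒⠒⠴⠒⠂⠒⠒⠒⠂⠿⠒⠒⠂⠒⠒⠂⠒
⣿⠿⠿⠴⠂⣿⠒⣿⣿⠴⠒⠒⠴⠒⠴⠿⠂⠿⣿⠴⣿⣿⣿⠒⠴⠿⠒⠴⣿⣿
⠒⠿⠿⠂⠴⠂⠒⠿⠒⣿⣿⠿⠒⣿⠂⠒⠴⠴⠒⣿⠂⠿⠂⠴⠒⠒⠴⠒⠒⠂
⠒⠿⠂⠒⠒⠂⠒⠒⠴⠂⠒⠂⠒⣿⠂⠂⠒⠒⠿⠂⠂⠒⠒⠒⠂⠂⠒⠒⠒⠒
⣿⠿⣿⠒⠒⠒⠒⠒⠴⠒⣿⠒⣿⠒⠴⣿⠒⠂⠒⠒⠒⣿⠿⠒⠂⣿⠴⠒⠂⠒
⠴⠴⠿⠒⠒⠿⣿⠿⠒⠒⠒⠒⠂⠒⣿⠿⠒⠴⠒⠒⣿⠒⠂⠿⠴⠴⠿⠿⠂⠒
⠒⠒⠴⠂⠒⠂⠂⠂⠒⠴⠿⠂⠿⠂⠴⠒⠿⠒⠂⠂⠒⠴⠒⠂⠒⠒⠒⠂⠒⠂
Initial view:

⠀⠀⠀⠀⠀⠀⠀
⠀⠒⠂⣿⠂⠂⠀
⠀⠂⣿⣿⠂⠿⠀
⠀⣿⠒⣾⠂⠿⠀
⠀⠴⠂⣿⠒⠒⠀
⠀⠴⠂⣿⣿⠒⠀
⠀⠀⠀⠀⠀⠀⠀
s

⠀⠒⠂⣿⠂⠂⠀
⠀⠂⣿⣿⠂⠿⠀
⠀⣿⠒⠒⠂⠿⠀
⠀⠴⠂⣾⠒⠒⠀
⠀⠴⠂⣿⣿⠒⠀
⠀⠴⠒⠂⠒⠒⠀
⠀⠀⠀⠀⠀⠀⠀

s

⠀⠂⣿⣿⠂⠿⠀
⠀⣿⠒⠒⠂⠿⠀
⠀⠴⠂⣿⠒⠒⠀
⠀⠴⠂⣾⣿⠒⠀
⠀⠴⠒⠂⠒⠒⠀
⠀⠿⠂⠿⣿⠴⠀
⠀⠀⠀⠀⠀⠀⠀

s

⠀⣿⠒⠒⠂⠿⠀
⠀⠴⠂⣿⠒⠒⠀
⠀⠴⠂⣿⣿⠒⠀
⠀⠴⠒⣾⠒⠒⠀
⠀⠿⠂⠿⣿⠴⠀
⠀⠒⠴⠴⠒⣿⠀
⠀⠀⠀⠀⠀⠀⠀

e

⣿⠒⠒⠂⠿⠀⠀
⠴⠂⣿⠒⠒⣿⠀
⠴⠂⣿⣿⠒⠴⠀
⠴⠒⠂⣾⠒⠒⠀
⠿⠂⠿⣿⠴⣿⠀
⠒⠴⠴⠒⣿⠂⠀
⠀⠀⠀⠀⠀⠀⠀

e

⠒⠒⠂⠿⠀⠀⠀
⠂⣿⠒⠒⣿⠒⠀
⠂⣿⣿⠒⠴⠒⠀
⠒⠂⠒⣾⠒⠂⠀
⠂⠿⣿⠴⣿⣿⠀
⠴⠴⠒⣿⠂⠿⠀
⠀⠀⠀⠀⠀⠀⠀

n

⣿⣿⠂⠿⠀⠀⠀
⠒⠒⠂⠿⠒⣿⠀
⠂⣿⠒⠒⣿⠒⠀
⠂⣿⣿⣾⠴⠒⠀
⠒⠂⠒⠒⠒⠂⠀
⠂⠿⣿⠴⣿⣿⠀
⠴⠴⠒⣿⠂⠿⠀

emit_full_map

⠒⠂⣿⠂⠂⠀⠀
⠂⣿⣿⠂⠿⠀⠀
⣿⠒⠒⠂⠿⠒⣿
⠴⠂⣿⠒⠒⣿⠒
⠴⠂⣿⣿⣾⠴⠒
⠴⠒⠂⠒⠒⠒⠂
⠿⠂⠿⣿⠴⣿⣿
⠒⠴⠴⠒⣿⠂⠿

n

⠂⣿⠂⠂⠀⠀⠀
⣿⣿⠂⠿⠒⠒⠀
⠒⠒⠂⠿⠒⣿⠀
⠂⣿⠒⣾⣿⠒⠀
⠂⣿⣿⠒⠴⠒⠀
⠒⠂⠒⠒⠒⠂⠀
⠂⠿⣿⠴⣿⣿⠀

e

⣿⠂⠂⠀⠀⠀⠀
⣿⠂⠿⠒⠒⣿⠀
⠒⠂⠿⠒⣿⠂⠀
⣿⠒⠒⣾⠒⠂⠀
⣿⣿⠒⠴⠒⠒⠀
⠂⠒⠒⠒⠂⠿⠀
⠿⣿⠴⣿⣿⠀⠀

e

⠂⠂⠀⠀⠀⠀⠀
⠂⠿⠒⠒⣿⠒⠀
⠂⠿⠒⣿⠂⠴⠀
⠒⠒⣿⣾⠂⠂⠀
⣿⠒⠴⠒⠒⣿⠀
⠒⠒⠒⠂⠿⠒⠀
⣿⠴⣿⣿⠀⠀⠀

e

⠂⠀⠀⠀⠀⠀⠀
⠿⠒⠒⣿⠒⠂⠀
⠿⠒⣿⠂⠴⠂⠀
⠒⣿⠒⣾⠂⠿⠀
⠒⠴⠒⠒⣿⠿⠀
⠒⠒⠂⠿⠒⠒⠀
⠴⣿⣿⠀⠀⠀⠀

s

⠿⠒⠒⣿⠒⠂⠀
⠿⠒⣿⠂⠴⠂⠀
⠒⣿⠒⠂⠂⠿⠀
⠒⠴⠒⣾⣿⠿⠀
⠒⠒⠂⠿⠒⠒⠀
⠴⣿⣿⣿⠒⠴⠀
⣿⠂⠿⠀⠀⠀⠀

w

⠂⠿⠒⠒⣿⠒⠂
⠂⠿⠒⣿⠂⠴⠂
⠒⠒⣿⠒⠂⠂⠿
⣿⠒⠴⣾⠒⣿⠿
⠒⠒⠒⠂⠿⠒⠒
⣿⠴⣿⣿⣿⠒⠴
⠒⣿⠂⠿⠀⠀⠀

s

⠂⠿⠒⣿⠂⠴⠂
⠒⠒⣿⠒⠂⠂⠿
⣿⠒⠴⠒⠒⣿⠿
⠒⠒⠒⣾⠿⠒⠒
⣿⠴⣿⣿⣿⠒⠴
⠒⣿⠂⠿⠂⠴⠀
⠀⠀⠀⠀⠀⠀⠀

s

⠒⠒⣿⠒⠂⠂⠿
⣿⠒⠴⠒⠒⣿⠿
⠒⠒⠒⠂⠿⠒⠒
⣿⠴⣿⣾⣿⠒⠴
⠒⣿⠂⠿⠂⠴⠀
⠀⠂⠂⠒⠒⠒⠀
⠀⠀⠀⠀⠀⠀⠀

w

⣿⠒⠒⣿⠒⠂⠂
⣿⣿⠒⠴⠒⠒⣿
⠂⠒⠒⠒⠂⠿⠒
⠿⣿⠴⣾⣿⣿⠒
⠴⠒⣿⠂⠿⠂⠴
⠀⠿⠂⠂⠒⠒⠒
⠀⠀⠀⠀⠀⠀⠀

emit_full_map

⠒⠂⣿⠂⠂⠀⠀⠀⠀⠀
⠂⣿⣿⠂⠿⠒⠒⣿⠒⠂
⣿⠒⠒⠂⠿⠒⣿⠂⠴⠂
⠴⠂⣿⠒⠒⣿⠒⠂⠂⠿
⠴⠂⣿⣿⠒⠴⠒⠒⣿⠿
⠴⠒⠂⠒⠒⠒⠂⠿⠒⠒
⠿⠂⠿⣿⠴⣾⣿⣿⠒⠴
⠒⠴⠴⠒⣿⠂⠿⠂⠴⠀
⠀⠀⠀⠿⠂⠂⠒⠒⠒⠀

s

⣿⣿⠒⠴⠒⠒⣿
⠂⠒⠒⠒⠂⠿⠒
⠿⣿⠴⣿⣿⣿⠒
⠴⠒⣿⣾⠿⠂⠴
⠀⠿⠂⠂⠒⠒⠒
⠀⠒⠒⠒⣿⠿⠀
⠀⠀⠀⠀⠀⠀⠀

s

⠂⠒⠒⠒⠂⠿⠒
⠿⣿⠴⣿⣿⣿⠒
⠴⠒⣿⠂⠿⠂⠴
⠀⠿⠂⣾⠒⠒⠒
⠀⠒⠒⠒⣿⠿⠀
⠀⠒⠒⣿⠒⠂⠀
⠀⠀⠀⠀⠀⠀⠀

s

⠿⣿⠴⣿⣿⣿⠒
⠴⠒⣿⠂⠿⠂⠴
⠀⠿⠂⠂⠒⠒⠒
⠀⠒⠒⣾⣿⠿⠀
⠀⠒⠒⣿⠒⠂⠀
⠀⠂⠂⠒⠴⠒⠀
⠿⠿⠿⠿⠿⠿⠿

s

⠴⠒⣿⠂⠿⠂⠴
⠀⠿⠂⠂⠒⠒⠒
⠀⠒⠒⠒⣿⠿⠀
⠀⠒⠒⣾⠒⠂⠀
⠀⠂⠂⠒⠴⠒⠀
⠿⠿⠿⠿⠿⠿⠿
⠿⠿⠿⠿⠿⠿⠿

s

⠀⠿⠂⠂⠒⠒⠒
⠀⠒⠒⠒⣿⠿⠀
⠀⠒⠒⣿⠒⠂⠀
⠀⠂⠂⣾⠴⠒⠀
⠿⠿⠿⠿⠿⠿⠿
⠿⠿⠿⠿⠿⠿⠿
⠿⠿⠿⠿⠿⠿⠿

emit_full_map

⠒⠂⣿⠂⠂⠀⠀⠀⠀⠀
⠂⣿⣿⠂⠿⠒⠒⣿⠒⠂
⣿⠒⠒⠂⠿⠒⣿⠂⠴⠂
⠴⠂⣿⠒⠒⣿⠒⠂⠂⠿
⠴⠂⣿⣿⠒⠴⠒⠒⣿⠿
⠴⠒⠂⠒⠒⠒⠂⠿⠒⠒
⠿⠂⠿⣿⠴⣿⣿⣿⠒⠴
⠒⠴⠴⠒⣿⠂⠿⠂⠴⠀
⠀⠀⠀⠿⠂⠂⠒⠒⠒⠀
⠀⠀⠀⠒⠒⠒⣿⠿⠀⠀
⠀⠀⠀⠒⠒⣿⠒⠂⠀⠀
⠀⠀⠀⠂⠂⣾⠴⠒⠀⠀

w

⠀⠀⠿⠂⠂⠒⠒
⠀⠂⠒⠒⠒⣿⠿
⠀⠴⠒⠒⣿⠒⠂
⠀⠒⠂⣾⠒⠴⠒
⠿⠿⠿⠿⠿⠿⠿
⠿⠿⠿⠿⠿⠿⠿
⠿⠿⠿⠿⠿⠿⠿

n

⠴⠴⠒⣿⠂⠿⠂
⠀⠒⠿⠂⠂⠒⠒
⠀⠂⠒⠒⠒⣿⠿
⠀⠴⠒⣾⣿⠒⠂
⠀⠒⠂⠂⠒⠴⠒
⠿⠿⠿⠿⠿⠿⠿
⠿⠿⠿⠿⠿⠿⠿

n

⠂⠿⣿⠴⣿⣿⣿
⠴⠴⠒⣿⠂⠿⠂
⠀⠒⠿⠂⠂⠒⠒
⠀⠂⠒⣾⠒⣿⠿
⠀⠴⠒⠒⣿⠒⠂
⠀⠒⠂⠂⠒⠴⠒
⠿⠿⠿⠿⠿⠿⠿

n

⠒⠂⠒⠒⠒⠂⠿
⠂⠿⣿⠴⣿⣿⣿
⠴⠴⠒⣿⠂⠿⠂
⠀⠒⠿⣾⠂⠒⠒
⠀⠂⠒⠒⠒⣿⠿
⠀⠴⠒⠒⣿⠒⠂
⠀⠒⠂⠂⠒⠴⠒

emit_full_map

⠒⠂⣿⠂⠂⠀⠀⠀⠀⠀
⠂⣿⣿⠂⠿⠒⠒⣿⠒⠂
⣿⠒⠒⠂⠿⠒⣿⠂⠴⠂
⠴⠂⣿⠒⠒⣿⠒⠂⠂⠿
⠴⠂⣿⣿⠒⠴⠒⠒⣿⠿
⠴⠒⠂⠒⠒⠒⠂⠿⠒⠒
⠿⠂⠿⣿⠴⣿⣿⣿⠒⠴
⠒⠴⠴⠒⣿⠂⠿⠂⠴⠀
⠀⠀⠒⠿⣾⠂⠒⠒⠒⠀
⠀⠀⠂⠒⠒⠒⣿⠿⠀⠀
⠀⠀⠴⠒⠒⣿⠒⠂⠀⠀
⠀⠀⠒⠂⠂⠒⠴⠒⠀⠀

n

⠂⣿⣿⠒⠴⠒⠒
⠒⠂⠒⠒⠒⠂⠿
⠂⠿⣿⠴⣿⣿⣿
⠴⠴⠒⣾⠂⠿⠂
⠀⠒⠿⠂⠂⠒⠒
⠀⠂⠒⠒⠒⣿⠿
⠀⠴⠒⠒⣿⠒⠂

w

⠴⠂⣿⣿⠒⠴⠒
⠴⠒⠂⠒⠒⠒⠂
⠿⠂⠿⣿⠴⣿⣿
⠒⠴⠴⣾⣿⠂⠿
⠀⠒⠒⠿⠂⠂⠒
⠀⠒⠂⠒⠒⠒⣿
⠀⠀⠴⠒⠒⣿⠒

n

⠴⠂⣿⠒⠒⣿⠒
⠴⠂⣿⣿⠒⠴⠒
⠴⠒⠂⠒⠒⠒⠂
⠿⠂⠿⣾⠴⣿⣿
⠒⠴⠴⠒⣿⠂⠿
⠀⠒⠒⠿⠂⠂⠒
⠀⠒⠂⠒⠒⠒⣿

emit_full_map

⠒⠂⣿⠂⠂⠀⠀⠀⠀⠀
⠂⣿⣿⠂⠿⠒⠒⣿⠒⠂
⣿⠒⠒⠂⠿⠒⣿⠂⠴⠂
⠴⠂⣿⠒⠒⣿⠒⠂⠂⠿
⠴⠂⣿⣿⠒⠴⠒⠒⣿⠿
⠴⠒⠂⠒⠒⠒⠂⠿⠒⠒
⠿⠂⠿⣾⠴⣿⣿⣿⠒⠴
⠒⠴⠴⠒⣿⠂⠿⠂⠴⠀
⠀⠒⠒⠿⠂⠂⠒⠒⠒⠀
⠀⠒⠂⠒⠒⠒⣿⠿⠀⠀
⠀⠀⠴⠒⠒⣿⠒⠂⠀⠀
⠀⠀⠒⠂⠂⠒⠴⠒⠀⠀


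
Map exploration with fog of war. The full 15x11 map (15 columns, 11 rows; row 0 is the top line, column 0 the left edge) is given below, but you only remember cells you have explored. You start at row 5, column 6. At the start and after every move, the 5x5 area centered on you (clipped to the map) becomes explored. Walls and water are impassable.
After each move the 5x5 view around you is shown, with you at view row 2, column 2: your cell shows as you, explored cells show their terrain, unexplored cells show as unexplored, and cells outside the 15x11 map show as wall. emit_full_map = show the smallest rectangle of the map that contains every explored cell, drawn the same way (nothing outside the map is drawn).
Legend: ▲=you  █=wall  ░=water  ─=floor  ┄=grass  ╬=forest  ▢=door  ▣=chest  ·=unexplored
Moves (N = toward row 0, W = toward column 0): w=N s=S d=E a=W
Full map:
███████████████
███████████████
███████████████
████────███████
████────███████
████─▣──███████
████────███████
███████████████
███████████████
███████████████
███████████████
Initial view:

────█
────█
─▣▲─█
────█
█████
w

█████
────█
──▲─█
─▣──█
────█

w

█████
█████
──▲─█
────█
─▣──█

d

█████
█████
──▲██
───██
▣──██

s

█████
───██
──▲██
▣──██
───██

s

───██
───██
▣─▲██
───██
█████

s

───██
▣──██
──▲██
█████
█████

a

────█
─▣──█
──▲─█
█████
█████

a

█────
█─▣──
█─▲──
█████
█████

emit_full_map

·██████
·██████
·────██
█────██
█─▣──██
█─▲──██
███████
███████
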